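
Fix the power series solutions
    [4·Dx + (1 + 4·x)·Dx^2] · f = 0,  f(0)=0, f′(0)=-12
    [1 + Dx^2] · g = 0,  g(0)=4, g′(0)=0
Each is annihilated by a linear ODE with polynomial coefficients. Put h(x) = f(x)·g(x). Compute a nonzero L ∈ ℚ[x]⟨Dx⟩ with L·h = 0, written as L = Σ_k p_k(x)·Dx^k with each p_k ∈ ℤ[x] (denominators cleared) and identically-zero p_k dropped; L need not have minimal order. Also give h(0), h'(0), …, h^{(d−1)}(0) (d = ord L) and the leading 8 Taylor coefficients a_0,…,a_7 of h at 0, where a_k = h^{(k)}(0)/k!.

L = (-147 - 144·x - 224·x^2 + 256·x^3 + 256·x^4) + (-56 - 160·x + 384·x^2 + 512·x^3)·Dx + (-150 - 160·x - 192·x^2 + 512·x^3 + 512·x^4)·Dx^2 + (-56 - 160·x + 384·x^2 + 512·x^3)·Dx^3 + (-3 - 16·x + 32·x^2 + 256·x^3 + 256·x^4)·Dx^4  (order 4).
h: a_k = 0, -48, 96, -232, 720, -11658/5, 7812, -940403/35, …
ICs: h(0) = 0, h′(0) = -48, h′′(0) = 192, h′′′(0) = -1392.

f: a_k = 0, -12, 24, -64, 192, -3072/5, 2048, -49152/7, …
g: a_k = 4, 0, -2, 0, 1/6, 0, -1/180, 0, …
f·g: L₀ = L_f ⊗_s L_g, ord ≤ 2·2.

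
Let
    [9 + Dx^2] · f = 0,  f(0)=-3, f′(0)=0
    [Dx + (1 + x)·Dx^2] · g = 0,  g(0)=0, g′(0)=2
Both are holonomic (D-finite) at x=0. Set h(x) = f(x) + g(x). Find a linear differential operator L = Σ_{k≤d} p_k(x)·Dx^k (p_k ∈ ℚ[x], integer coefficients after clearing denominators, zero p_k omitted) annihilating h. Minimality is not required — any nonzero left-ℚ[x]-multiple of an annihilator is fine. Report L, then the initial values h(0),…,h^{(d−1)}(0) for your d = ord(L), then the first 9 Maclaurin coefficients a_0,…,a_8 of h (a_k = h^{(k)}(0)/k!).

L = (135 + 162·x + 81·x^2)·Dx + (99 + 261·x + 243·x^2 + 81·x^3)·Dx^2 + (15 + 18·x + 9·x^2)·Dx^3 + (11 + 29·x + 27·x^2 + 9·x^3)·Dx^4  (order 4).
h: a_k = -3, 2, 25/2, 2/3, -85/8, 2/5, 649/240, 2/7, -3307/4480, …
ICs: h(0) = -3, h′(0) = 2, h′′(0) = 25, h′′′(0) = 4.

f: a_k = -3, 0, 27/2, 0, -81/8, 0, 243/80, 0, -2187/4480, …
g: a_k = 0, 2, -1, 2/3, -1/2, 2/5, -1/3, 2/7, -1/4, …
L₀ := lclm(L_f,L_g); ord L₀ ≤ 2+2.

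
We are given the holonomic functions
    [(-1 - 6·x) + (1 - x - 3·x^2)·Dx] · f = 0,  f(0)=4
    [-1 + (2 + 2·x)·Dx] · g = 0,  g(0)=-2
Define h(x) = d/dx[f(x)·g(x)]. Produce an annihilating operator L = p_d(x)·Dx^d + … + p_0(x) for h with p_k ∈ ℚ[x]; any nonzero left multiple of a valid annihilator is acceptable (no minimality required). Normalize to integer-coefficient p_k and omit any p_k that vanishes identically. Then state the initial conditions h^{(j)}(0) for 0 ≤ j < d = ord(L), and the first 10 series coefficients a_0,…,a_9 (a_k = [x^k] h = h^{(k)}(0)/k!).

L = (35 + 162·x + 381·x^2 + 390·x^3 + 135·x^4) + (-6 - 26·x + 6·x^2 + 122·x^3 + 150·x^4 + 54·x^5)·Dx  (order 1).
h: a_k = -12, -70, -429/2, -2819/4, -62545/32, -353013/64, -3749137/256, -19865443/512, -820335033/8192, -4206807745/16384, …
ICs: h(0) = -12.

f: a_k = 4, 4, 16, 28, 76, 160, 388, 868, 2032, 4636, …
g: a_k = -2, -1, 1/4, -1/8, 5/64, -7/128, 21/512, -33/1024, 429/16384, -715/32768, …
Product ⇒ symmetric product L₀, ord ≤ 1.
h=h₀': d/dx-closure on L₀ ⇒ L.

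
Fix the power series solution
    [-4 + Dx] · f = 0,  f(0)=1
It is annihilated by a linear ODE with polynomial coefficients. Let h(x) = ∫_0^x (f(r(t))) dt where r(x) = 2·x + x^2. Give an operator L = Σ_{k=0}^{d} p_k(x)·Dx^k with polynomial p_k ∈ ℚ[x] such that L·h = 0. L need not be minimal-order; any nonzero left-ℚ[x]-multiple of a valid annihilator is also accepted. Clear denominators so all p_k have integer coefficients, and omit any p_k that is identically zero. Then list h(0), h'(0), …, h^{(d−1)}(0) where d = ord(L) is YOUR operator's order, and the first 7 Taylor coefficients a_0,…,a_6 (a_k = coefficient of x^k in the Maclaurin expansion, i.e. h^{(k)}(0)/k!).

L = (-8 - 8·x)·Dx + Dx^2  (order 2).
h: a_k = 0, 1, 4, 12, 88/3, 184/3, 1696/15, …
ICs: h(0) = 0, h′(0) = 1.

f: a_k = 1, 4, 8, 32/3, 32/3, 128/15, 256/45, …
f∘r: x↦r, Dx↦Dx/r' in L_f ⇒ L₀.
h=∫h₀ ⇒ L = L₀·Dx.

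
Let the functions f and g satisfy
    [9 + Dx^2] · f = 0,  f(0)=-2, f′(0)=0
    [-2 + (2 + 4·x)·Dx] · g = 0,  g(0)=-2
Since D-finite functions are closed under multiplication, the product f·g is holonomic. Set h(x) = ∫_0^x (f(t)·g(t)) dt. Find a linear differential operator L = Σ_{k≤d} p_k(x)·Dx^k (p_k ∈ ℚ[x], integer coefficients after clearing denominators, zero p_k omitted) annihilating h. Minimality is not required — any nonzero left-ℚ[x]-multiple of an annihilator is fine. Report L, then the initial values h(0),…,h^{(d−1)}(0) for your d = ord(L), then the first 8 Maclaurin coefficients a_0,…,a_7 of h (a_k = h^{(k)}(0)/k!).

L = (12 + 36·x + 36·x^2)·Dx + (-2 - 4·x)·Dx^2 + (1 + 4·x + 4·x^2)·Dx^3  (order 3).
h: a_k = 0, 4, 2, -20/3, -4, 4, 4/3, -24/35, …
ICs: h(0) = 0, h′(0) = 4, h′′(0) = 4.

f: a_k = -2, 0, 9, 0, -27/4, 0, 81/40, 0, …
g: a_k = -2, -2, 1, -1, 5/4, -7/4, 21/8, -33/8, …
Sym-product of L_f,L_g gives L₀ (≤ ord 2).
Integrate: L := L₀·Dx.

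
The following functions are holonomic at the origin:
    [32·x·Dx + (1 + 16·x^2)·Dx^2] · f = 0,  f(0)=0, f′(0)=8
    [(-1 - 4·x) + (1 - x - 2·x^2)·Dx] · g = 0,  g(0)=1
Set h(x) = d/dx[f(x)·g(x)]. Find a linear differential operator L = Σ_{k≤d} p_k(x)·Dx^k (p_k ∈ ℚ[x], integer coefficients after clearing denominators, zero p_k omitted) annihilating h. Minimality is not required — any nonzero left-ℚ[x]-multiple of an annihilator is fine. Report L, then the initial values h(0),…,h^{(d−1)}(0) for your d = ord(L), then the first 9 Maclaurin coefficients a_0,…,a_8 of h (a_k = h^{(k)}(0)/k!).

f: a_k = 0, 8, 0, -128/3, 0, 2048/5, 0, -32768/7, 0, …
g: a_k = 1, 1, 3, 5, 11, 21, 43, 85, 171, …
Product ⇒ symmetric product L₀, ord ≤ 2.
Differentiate: ansatz ord ≤ ord L₀ ⇒ L.
L = (-36 + 2880·x^2 + 6144·x^3 + 18432·x^4) + (11 + 60·x - 144·x^2 - 64·x^3 + 6144·x^4 + 12288·x^5)·Dx + (-1 - 7·x - 54·x^2 - 48·x^3 - 512·x^4 + 1024·x^5 + 1536·x^6)·Dx^2  (order 2).
h: a_k = 8, 16, -56, -32/3, 1848, 10928/5, -375656/15, -159552/7, 15198664/35, …
ICs: h(0) = 8, h′(0) = 16.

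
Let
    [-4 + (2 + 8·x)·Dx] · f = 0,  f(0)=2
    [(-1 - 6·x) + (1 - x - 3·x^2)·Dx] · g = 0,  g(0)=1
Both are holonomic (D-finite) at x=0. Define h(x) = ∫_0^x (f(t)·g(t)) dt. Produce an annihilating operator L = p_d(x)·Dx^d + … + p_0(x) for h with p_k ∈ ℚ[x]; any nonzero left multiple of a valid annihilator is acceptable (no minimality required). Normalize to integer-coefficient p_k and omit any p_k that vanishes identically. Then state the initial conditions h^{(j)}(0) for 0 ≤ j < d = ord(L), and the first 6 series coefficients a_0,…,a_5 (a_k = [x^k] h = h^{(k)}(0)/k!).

f: a_k = 2, 4, -4, 8, -20, 56, …
g: a_k = 1, 1, 4, 7, 19, 40, …
Product ⇒ symmetric product L₀, ord ≤ 1.
h=∫h₀ ⇒ L = L₀·Dx.
L = (3 + 8·x + 18·x^2)·Dx + (-1 - 3·x + 7·x^2 + 12·x^3)·Dx^2  (order 2).
h: a_k = 0, 2, 3, 8/3, 17/2, 38/5, …
ICs: h(0) = 0, h′(0) = 2.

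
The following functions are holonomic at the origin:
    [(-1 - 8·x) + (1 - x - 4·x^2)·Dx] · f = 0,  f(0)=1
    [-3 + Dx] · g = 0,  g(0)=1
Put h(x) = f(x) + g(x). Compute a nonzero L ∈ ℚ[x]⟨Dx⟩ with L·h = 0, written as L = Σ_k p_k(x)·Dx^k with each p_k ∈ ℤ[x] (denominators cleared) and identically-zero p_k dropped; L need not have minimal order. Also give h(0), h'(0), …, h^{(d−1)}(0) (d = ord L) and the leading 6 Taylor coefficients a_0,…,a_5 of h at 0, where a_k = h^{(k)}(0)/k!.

f: a_k = 1, 1, 5, 9, 29, 65, …
g: a_k = 1, 3, 9/2, 9/2, 27/8, 81/40, …
Weyl lclm of L_f,L_g ⇒ L₀ (ord ≤ 2).
L = (-21 - 9·x - 396·x^2 - 288·x^3) + (1 + 42·x + 159·x^2 - 72·x^3 - 144·x^4)·Dx + (2 - 13·x - 9·x^2 + 56·x^3 + 48·x^4)·Dx^2  (order 2).
h: a_k = 2, 4, 19/2, 27/2, 259/8, 2681/40, …
ICs: h(0) = 2, h′(0) = 4.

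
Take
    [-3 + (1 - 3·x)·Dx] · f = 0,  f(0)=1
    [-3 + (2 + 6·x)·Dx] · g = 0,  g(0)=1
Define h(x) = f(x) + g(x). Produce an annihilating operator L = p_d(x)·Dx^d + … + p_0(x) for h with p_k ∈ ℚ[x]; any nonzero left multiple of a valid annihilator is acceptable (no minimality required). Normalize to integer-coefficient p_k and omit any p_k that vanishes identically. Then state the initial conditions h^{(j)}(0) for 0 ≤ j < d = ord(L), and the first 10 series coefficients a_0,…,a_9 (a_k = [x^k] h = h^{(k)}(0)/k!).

L = (-45 - 81·x) + (27 + 126·x + 243·x^2)·Dx + (-2 - 18·x + 18·x^2 + 162·x^3)·Dx^2  (order 2).
h: a_k = 2, 9/2, 63/8, 459/16, 9963/128, 63909/256, 731187/1024, 4551147/2048, 212176179/32768, 1304018433/65536, …
ICs: h(0) = 2, h′(0) = 9/2.

f: a_k = 1, 3, 9, 27, 81, 243, 729, 2187, 6561, 19683, …
g: a_k = 1, 3/2, -9/8, 27/16, -405/128, 1701/256, -15309/1024, 72171/2048, -2814669/32768, 14073345/65536, …
Weyl lclm of L_f,L_g ⇒ L₀ (ord ≤ 2).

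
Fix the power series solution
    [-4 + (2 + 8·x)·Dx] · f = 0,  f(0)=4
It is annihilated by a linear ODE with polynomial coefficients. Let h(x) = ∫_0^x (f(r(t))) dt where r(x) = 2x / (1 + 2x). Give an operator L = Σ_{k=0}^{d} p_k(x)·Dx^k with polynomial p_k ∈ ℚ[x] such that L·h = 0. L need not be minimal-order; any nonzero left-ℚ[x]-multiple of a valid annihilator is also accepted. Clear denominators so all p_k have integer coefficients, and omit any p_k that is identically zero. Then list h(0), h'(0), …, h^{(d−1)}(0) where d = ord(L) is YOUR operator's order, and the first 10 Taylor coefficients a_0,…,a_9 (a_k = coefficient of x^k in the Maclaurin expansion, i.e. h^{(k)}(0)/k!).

L = -4·Dx + (1 + 12·x + 20·x^2)·Dx^2  (order 2).
h: a_k = 0, 4, 8, -64/3, 80, -384, 2176, -96256/7, 93568, -6041600/9, …
ICs: h(0) = 0, h′(0) = 4.

f: a_k = 4, 8, -8, 16, -40, 112, -336, 1056, -3432, 11440, …
f∘r: x↦r, Dx↦Dx/r' in L_f ⇒ L₀.
h=∫h₀ ⇒ L = L₀·Dx.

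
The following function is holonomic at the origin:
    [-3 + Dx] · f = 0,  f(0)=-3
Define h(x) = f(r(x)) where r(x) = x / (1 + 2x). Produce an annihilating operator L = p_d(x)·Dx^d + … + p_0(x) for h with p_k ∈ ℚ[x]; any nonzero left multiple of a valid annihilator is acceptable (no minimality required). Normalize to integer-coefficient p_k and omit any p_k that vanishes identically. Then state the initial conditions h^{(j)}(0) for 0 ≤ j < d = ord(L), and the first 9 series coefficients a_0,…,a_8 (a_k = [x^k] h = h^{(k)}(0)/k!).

f: a_k = -3, -9, -27/2, -27/2, -81/8, -243/40, -243/80, -729/560, -2187/4480, …
L₀ from L_f via x↦r, Dx↦r'^{-1}Dx.
L = -3 + (1 + 4·x + 4·x^2)·Dx  (order 1).
h: a_k = -3, -9, 9/2, 9/2, -153/8, 1557/40, -4743/80, 37323/560, -136251/4480, …
ICs: h(0) = -3.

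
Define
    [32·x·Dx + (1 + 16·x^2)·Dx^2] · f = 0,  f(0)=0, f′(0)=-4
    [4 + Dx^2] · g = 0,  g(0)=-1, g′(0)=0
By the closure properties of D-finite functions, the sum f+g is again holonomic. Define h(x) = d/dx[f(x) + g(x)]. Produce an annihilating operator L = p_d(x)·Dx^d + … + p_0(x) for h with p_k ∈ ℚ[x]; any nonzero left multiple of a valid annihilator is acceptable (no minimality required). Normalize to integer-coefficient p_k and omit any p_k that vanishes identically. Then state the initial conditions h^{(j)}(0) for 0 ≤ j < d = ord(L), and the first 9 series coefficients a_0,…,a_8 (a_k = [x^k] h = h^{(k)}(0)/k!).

L = (-6016·x + 102400·x^3 + 32768·x^5) + (-28 + 1216·x^2 + 27648·x^4 + 16384·x^6)·Dx + (-1504·x + 25600·x^3 + 8192·x^5)·Dx^2 + (-7 + 304·x^2 + 6912·x^4 + 4096·x^6)·Dx^3  (order 3).
h: a_k = -4, 4, 64, -8/3, -1024, 8/15, 16384, -16/315, -262144, …
ICs: h(0) = -4, h′(0) = 4, h′′(0) = 128.

f: a_k = 0, -4, 0, 64/3, 0, -1024/5, 0, 16384/7, 0, …
g: a_k = -1, 0, 2, 0, -2/3, 0, 4/45, 0, -2/315, …
L₀ := lclm(L_f,L_g); ord L₀ ≤ 2+2.
Differentiate: ansatz ord ≤ ord L₀ ⇒ L.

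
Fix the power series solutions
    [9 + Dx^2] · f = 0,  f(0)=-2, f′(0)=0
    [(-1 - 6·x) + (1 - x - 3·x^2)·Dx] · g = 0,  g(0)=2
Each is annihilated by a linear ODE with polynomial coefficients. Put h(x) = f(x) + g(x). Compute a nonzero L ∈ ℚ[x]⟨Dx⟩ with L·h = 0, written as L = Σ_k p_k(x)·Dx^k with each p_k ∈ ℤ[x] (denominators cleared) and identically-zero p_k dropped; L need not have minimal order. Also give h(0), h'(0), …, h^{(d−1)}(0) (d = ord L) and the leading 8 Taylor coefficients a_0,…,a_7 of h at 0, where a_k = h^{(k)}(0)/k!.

L = (-459 - 2916·x - 1539·x^2 - 3888·x^3 - 3645·x^4 - 4374·x^5) + (153 - 153·x - 378·x^2 + 405·x^3 - 2187·x^5 - 2187·x^6)·Dx + (-51 - 324·x - 171·x^2 - 432·x^3 - 405·x^4 - 486·x^5)·Dx^2 + (17 - 17·x - 42·x^2 + 45·x^3 - 243·x^5 - 243·x^6)·Dx^3  (order 3).
h: a_k = 0, 2, 17, 14, 125/4, 80, 7841/40, 434, …
ICs: h(0) = 0, h′(0) = 2, h′′(0) = 34.

f: a_k = -2, 0, 9, 0, -27/4, 0, 81/40, 0, …
g: a_k = 2, 2, 8, 14, 38, 80, 194, 434, …
h₀=f+g: left-lcm gives L₀, ord ≤ 3.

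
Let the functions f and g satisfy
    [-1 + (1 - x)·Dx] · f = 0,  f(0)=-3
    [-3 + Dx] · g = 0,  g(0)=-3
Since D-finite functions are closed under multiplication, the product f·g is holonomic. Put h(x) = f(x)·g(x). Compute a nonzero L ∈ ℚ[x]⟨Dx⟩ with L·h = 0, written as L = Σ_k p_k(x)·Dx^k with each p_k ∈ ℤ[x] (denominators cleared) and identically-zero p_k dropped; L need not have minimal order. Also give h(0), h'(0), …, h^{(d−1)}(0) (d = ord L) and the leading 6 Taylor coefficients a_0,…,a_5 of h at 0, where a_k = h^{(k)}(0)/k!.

L = (4 - 3·x) + (-1 + x)·Dx  (order 1).
h: a_k = 9, 36, 153/2, 117, 1179/8, 828/5, …
ICs: h(0) = 9.

f: a_k = -3, -3, -3, -3, -3, -3, …
g: a_k = -3, -9, -27/2, -27/2, -81/8, -243/40, …
Product ⇒ symmetric product L₀, ord ≤ 1.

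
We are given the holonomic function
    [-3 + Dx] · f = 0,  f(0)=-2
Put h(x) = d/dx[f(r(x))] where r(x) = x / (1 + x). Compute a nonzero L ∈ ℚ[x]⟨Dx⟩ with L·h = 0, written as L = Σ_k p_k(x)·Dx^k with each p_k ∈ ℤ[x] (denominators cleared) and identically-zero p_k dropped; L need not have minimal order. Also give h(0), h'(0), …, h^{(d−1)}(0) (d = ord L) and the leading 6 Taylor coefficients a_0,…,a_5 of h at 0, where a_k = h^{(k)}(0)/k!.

f: a_k = -2, -6, -9, -9, -27/4, -81/20, …
L₀ from L_f via x↦r, Dx↦r'^{-1}Dx.
h=h₀': d/dx-closure on L₀ ⇒ L.
L = (1 - 2·x) + (-1 - 2·x - x^2)·Dx  (order 1).
h: a_k = -6, -6, 9, -3, -21/4, 207/20, …
ICs: h(0) = -6.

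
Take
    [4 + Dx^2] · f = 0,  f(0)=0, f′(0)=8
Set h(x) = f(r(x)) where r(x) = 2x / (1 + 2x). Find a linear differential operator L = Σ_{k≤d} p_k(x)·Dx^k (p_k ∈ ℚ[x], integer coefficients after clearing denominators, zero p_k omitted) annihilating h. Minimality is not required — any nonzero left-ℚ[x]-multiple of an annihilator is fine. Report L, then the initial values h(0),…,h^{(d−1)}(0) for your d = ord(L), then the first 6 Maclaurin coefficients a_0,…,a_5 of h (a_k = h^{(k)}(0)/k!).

L = 16 + (4 + 24·x + 48·x^2 + 32·x^3)·Dx + (1 + 8·x + 24·x^2 + 32·x^3 + 16·x^4)·Dx^2  (order 2).
h: a_k = 0, 16, -32, 64/3, 128, -11008/15, …
ICs: h(0) = 0, h′(0) = 16.

f: a_k = 0, 8, 0, -16/3, 0, 16/15, …
Change of var in L_f (x↦r) gives L₀.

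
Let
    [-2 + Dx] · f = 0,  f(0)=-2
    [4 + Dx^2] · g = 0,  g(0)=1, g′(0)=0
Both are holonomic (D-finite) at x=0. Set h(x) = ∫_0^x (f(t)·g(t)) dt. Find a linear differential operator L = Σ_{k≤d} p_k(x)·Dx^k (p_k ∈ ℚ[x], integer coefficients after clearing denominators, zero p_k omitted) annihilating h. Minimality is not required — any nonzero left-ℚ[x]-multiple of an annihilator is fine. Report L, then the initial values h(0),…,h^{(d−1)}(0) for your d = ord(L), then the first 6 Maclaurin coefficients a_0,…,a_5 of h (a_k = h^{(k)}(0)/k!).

L = 8·Dx - 4·Dx^2 + Dx^3  (order 3).
h: a_k = 0, -2, -2, 0, 4/3, 16/15, …
ICs: h(0) = 0, h′(0) = -2, h′′(0) = -4.

f: a_k = -2, -4, -4, -8/3, -4/3, -8/15, …
g: a_k = 1, 0, -2, 0, 2/3, 0, …
h₀=f·g: eliminate ⇒ L₀, order ≤ 1·2.
Integrate: L := L₀·Dx.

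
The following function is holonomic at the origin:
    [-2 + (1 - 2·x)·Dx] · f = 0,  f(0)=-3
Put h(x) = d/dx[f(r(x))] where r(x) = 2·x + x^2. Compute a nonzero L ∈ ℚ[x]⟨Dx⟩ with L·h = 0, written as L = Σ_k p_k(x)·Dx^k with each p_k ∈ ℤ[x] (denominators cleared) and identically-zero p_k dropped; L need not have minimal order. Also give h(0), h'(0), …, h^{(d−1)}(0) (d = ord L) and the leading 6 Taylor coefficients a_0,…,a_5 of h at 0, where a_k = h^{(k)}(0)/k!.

f: a_k = -3, -6, -12, -24, -48, -96, …
L₀ from L_f via x↦r, Dx↦r'^{-1}Dx.
Differentiate: ansatz ord ≤ ord L₀ ⇒ L.
L = (9 + 12·x + 6·x^2) + (-1 + 3·x + 6·x^2 + 2·x^3)·Dx  (order 1).
h: a_k = -12, -108, -720, -4272, -23760, -126864, …
ICs: h(0) = -12.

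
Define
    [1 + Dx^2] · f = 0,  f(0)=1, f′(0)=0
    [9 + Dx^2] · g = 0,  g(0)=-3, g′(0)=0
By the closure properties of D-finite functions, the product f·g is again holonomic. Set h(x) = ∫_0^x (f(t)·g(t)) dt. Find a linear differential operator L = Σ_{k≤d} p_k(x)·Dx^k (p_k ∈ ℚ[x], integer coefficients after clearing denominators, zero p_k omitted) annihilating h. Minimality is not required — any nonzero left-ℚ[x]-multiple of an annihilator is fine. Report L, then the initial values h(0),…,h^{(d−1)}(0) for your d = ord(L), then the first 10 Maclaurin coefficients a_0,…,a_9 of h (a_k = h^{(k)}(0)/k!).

L = 64·Dx + 20·Dx^3 + Dx^5  (order 5).
h: a_k = 0, -3, 0, 5, 0, -17/5, 0, 26/21, 0, -257/945, …
ICs: h(0) = 0, h′(0) = -3, h′′(0) = 0, h′′′(0) = 30, h′′′′(0) = 0.

f: a_k = 1, 0, -1/2, 0, 1/24, 0, -1/720, 0, 1/40320, 0, …
g: a_k = -3, 0, 27/2, 0, -81/8, 0, 243/80, 0, -2187/4480, 0, …
Product ⇒ symmetric product L₀, ord ≤ 4.
∫: right-multiply L₀ by Dx.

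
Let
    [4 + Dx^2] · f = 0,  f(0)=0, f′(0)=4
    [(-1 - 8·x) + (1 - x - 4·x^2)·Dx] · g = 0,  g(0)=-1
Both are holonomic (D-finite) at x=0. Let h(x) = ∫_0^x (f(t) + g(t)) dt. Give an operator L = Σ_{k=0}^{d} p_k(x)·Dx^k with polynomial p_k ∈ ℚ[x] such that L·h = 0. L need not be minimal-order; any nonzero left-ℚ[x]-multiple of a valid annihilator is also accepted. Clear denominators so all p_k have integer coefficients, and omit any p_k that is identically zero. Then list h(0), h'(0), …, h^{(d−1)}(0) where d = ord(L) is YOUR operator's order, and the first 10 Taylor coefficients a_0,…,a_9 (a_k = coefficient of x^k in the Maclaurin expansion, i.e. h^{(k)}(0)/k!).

L = (-116 - 1008·x - 968·x^2 - 2688·x^3 - 640·x^4 - 1024·x^5)·Dx + (28 + 4·x - 8·x^2 - 200·x^3 - 480·x^4 - 384·x^5 - 512·x^6)·Dx^2 + (-29 - 252·x - 242·x^2 - 672·x^3 - 160·x^4 - 256·x^5)·Dx^3 + (7 + x - 2·x^2 - 50·x^3 - 120·x^4 - 96·x^5 - 128·x^6)·Dx^4  (order 4).
h: a_k = 0, -1, 3/2, -5/3, -35/12, -29/5, -967/90, -181/7, -138931/2520, -1165/9, …
ICs: h(0) = 0, h′(0) = -1, h′′(0) = 3, h′′′(0) = -10.

f: a_k = 0, 4, 0, -8/3, 0, 8/15, 0, -16/315, 0, 8/2835, …
g: a_k = -1, -1, -5, -9, -29, -65, -181, -441, -1165, -2929, …
h₀=f+g: left-lcm gives L₀, ord ≤ 3.
h=∫h₀ ⇒ L = L₀·Dx.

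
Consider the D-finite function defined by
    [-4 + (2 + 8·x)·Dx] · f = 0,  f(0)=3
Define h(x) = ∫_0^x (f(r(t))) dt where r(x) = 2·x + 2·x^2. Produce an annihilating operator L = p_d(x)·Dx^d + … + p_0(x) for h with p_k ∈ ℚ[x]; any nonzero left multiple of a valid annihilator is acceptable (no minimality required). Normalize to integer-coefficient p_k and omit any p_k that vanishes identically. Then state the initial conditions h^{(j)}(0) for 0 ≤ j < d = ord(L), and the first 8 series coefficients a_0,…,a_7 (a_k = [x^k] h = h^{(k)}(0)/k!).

f: a_k = 3, 6, -6, 12, -30, 84, -252, 792, …
Change of var in L_f (x↦r) gives L₀.
∫: right-multiply L₀ by Dx.
L = (-4 - 8·x)·Dx + (1 + 8·x + 8·x^2)·Dx^2  (order 2).
h: a_k = 0, 3, 6, -4, 12, -216/5, 176, -5472/7, …
ICs: h(0) = 0, h′(0) = 3.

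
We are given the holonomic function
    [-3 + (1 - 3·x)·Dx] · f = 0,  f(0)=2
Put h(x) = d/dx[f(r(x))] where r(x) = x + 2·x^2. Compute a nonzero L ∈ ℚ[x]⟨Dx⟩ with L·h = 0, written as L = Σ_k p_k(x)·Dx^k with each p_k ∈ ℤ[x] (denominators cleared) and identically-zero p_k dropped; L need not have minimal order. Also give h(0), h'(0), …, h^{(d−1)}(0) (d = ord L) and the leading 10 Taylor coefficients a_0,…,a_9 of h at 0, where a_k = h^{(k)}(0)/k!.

f: a_k = 2, 6, 18, 54, 162, 486, 1458, 4374, 13122, 39366, …
Substitute x→r, Dx→(1/r')Dx; clear ⇒ L₀.
Derive L from L₀ (diff closure).
L = (10 + 36·x + 72·x^2) + (-1 - x + 18·x^2 + 24·x^3)·Dx  (order 1).
h: a_k = 6, 60, 378, 2232, 12150, 63828, 325458, 1626480, 8000046, 38865420, …
ICs: h(0) = 6.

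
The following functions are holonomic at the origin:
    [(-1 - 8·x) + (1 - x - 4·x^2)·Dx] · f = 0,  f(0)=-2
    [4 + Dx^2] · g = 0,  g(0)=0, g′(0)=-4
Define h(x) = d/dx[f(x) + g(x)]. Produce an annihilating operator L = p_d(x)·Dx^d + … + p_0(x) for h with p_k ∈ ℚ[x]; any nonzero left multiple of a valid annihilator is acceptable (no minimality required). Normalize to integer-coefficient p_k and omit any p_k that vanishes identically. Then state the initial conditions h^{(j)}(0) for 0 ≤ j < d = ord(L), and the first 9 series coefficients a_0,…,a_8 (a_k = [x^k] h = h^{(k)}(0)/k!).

L = (1472 + 8672·x + 38224·x^2 + 28480·x^3 + 58880·x^4 + 9216·x^5 + 12288·x^6) + (-116 - 892·x + 504·x^2 + 2312·x^3 + 5920·x^4 + 10368·x^5 + 3584·x^6 + 4096·x^7)·Dx + (368 + 2168·x + 9556·x^2 + 7120·x^3 + 14720·x^4 + 2304·x^5 + 3072·x^6)·Dx^2 + (-29 - 223·x + 126·x^2 + 578·x^3 + 1480·x^4 + 2592·x^5 + 896·x^6 + 1024·x^7)·Dx^3  (order 3).
h: a_k = -6, -20, -46, -232, -1958/3, -2172, -277814/45, -18640, -16607438/315, …
ICs: h(0) = -6, h′(0) = -20, h′′(0) = -92.

f: a_k = -2, -2, -10, -18, -58, -130, -362, -882, -2330, …
g: a_k = 0, -4, 0, 8/3, 0, -8/15, 0, 16/315, 0, …
Weyl lclm of L_f,L_g ⇒ L₀ (ord ≤ 3).
Derive L from L₀ (diff closure).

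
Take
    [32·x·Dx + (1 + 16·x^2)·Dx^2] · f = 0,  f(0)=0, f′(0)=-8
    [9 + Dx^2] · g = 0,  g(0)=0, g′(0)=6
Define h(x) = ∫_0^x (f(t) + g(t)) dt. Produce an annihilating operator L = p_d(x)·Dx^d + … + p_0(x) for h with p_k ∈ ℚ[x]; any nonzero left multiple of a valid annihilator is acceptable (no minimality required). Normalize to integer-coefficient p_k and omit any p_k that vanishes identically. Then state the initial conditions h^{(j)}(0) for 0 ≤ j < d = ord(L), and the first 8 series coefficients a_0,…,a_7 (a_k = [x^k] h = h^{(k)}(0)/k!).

f: a_k = 0, -8, 0, 128/3, 0, -2048/5, 0, 32768/7, …
g: a_k = 0, 6, 0, -9, 0, 81/20, 0, -243/280, …
h₀=f+g: left-lcm gives L₀, ord ≤ 4.
h=∫h₀ ⇒ L = L₀·Dx.
L = (-52704·x + 967680·x^3 + 663552·x^5)·Dx^2 + (-207 + 13104·x^2 + 283392·x^4 + 331776·x^6)·Dx^3 + (-5856·x + 107520·x^3 + 73728·x^5)·Dx^4 + (-23 + 1456·x^2 + 31488·x^4 + 36864·x^6)·Dx^5  (order 5).
h: a_k = 0, 0, -1, 0, 101/12, 0, -8111/120, 0, …
ICs: h(0) = 0, h′(0) = 0, h′′(0) = -2, h′′′(0) = 0, h′′′′(0) = 202.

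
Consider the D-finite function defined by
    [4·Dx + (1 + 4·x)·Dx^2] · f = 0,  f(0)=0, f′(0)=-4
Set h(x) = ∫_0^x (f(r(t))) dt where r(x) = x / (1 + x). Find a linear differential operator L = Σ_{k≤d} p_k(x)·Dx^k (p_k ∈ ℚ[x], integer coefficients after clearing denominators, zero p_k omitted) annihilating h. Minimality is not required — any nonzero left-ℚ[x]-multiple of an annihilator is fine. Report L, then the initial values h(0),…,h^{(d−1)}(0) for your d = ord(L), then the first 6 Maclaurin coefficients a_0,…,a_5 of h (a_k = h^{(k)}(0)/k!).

L = (6 + 10·x)·Dx^2 + (1 + 6·x + 5·x^2)·Dx^3  (order 3).
h: a_k = 0, 0, -2, 4, -31/3, 156/5, …
ICs: h(0) = 0, h′(0) = 0, h′′(0) = -4.

f: a_k = 0, -4, 8, -64/3, 64, -1024/5, …
h₀=f(r): pull back L_f along r ⇒ L₀.
Integrate: L := L₀·Dx.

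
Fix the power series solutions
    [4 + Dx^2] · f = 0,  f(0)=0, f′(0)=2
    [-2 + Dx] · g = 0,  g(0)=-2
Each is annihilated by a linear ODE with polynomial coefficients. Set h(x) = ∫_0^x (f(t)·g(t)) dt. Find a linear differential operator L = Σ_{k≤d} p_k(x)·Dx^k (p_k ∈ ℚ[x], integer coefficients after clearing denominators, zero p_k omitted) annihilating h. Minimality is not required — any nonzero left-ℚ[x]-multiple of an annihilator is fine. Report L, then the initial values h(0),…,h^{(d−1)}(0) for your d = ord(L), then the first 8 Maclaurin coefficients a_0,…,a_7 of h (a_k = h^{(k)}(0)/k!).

L = 8·Dx - 4·Dx^2 + Dx^3  (order 3).
h: a_k = 0, 0, -2, -8/3, -4/3, 0, 16/45, 64/315, …
ICs: h(0) = 0, h′(0) = 0, h′′(0) = -4.

f: a_k = 0, 2, 0, -4/3, 0, 4/15, 0, -8/315, …
g: a_k = -2, -4, -4, -8/3, -4/3, -8/15, -8/45, -16/315, …
Sym-product of L_f,L_g gives L₀ (≤ ord 2).
h=∫h₀ ⇒ L = L₀·Dx.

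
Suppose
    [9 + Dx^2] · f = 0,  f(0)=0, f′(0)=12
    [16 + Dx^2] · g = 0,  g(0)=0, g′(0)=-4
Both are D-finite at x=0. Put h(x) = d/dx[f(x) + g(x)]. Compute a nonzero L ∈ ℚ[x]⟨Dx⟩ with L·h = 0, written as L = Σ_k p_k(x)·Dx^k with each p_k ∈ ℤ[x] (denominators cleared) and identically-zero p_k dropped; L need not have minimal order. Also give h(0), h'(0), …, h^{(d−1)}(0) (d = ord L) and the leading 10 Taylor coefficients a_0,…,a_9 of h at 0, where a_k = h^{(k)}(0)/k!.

L = 144 + 25·Dx^2 + Dx^4  (order 4).
h: a_k = 8, 0, -22, 0, -13/6, 0, 1909/180, 0, -45853/10080, 0, …
ICs: h(0) = 8, h′(0) = 0, h′′(0) = -44, h′′′(0) = 0.

f: a_k = 0, 12, 0, -18, 0, 81/10, 0, -243/140, 0, 243/1120, …
g: a_k = 0, -4, 0, 32/3, 0, -128/15, 0, 1024/315, 0, -2048/2835, …
Sum ⇒ L₀ = lclm(L_f,L_g) in ℚ(x)⟨Dx⟩.
Differentiate: ansatz ord ≤ ord L₀ ⇒ L.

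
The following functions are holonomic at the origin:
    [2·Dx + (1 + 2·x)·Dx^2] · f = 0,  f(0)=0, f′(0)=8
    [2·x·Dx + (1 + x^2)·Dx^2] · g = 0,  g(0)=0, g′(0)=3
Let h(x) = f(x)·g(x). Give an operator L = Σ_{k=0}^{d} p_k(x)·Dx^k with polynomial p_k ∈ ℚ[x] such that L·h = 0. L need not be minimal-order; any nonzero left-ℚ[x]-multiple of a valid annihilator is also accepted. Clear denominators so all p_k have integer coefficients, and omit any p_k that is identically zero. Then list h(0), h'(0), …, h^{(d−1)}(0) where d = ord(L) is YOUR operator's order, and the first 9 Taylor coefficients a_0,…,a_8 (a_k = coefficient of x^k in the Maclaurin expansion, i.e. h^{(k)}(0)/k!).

f: a_k = 0, 8, -8, 32/3, -16, 128/5, -128/3, 512/7, -128, …
g: a_k = 0, 3, 0, -1, 0, 3/5, 0, -3/7, 0, …
h₀=f·g: eliminate ⇒ L₀, order ≤ 2·2.
L = (24 + 80·x + 88·x^2 + 240·x^3 + 240·x^4 + 208·x^5 + 16·x^7)·Dx + (12 + 80·x + 332·x^2 + 608·x^3 + 880·x^4 + 744·x^5 + 560·x^6 + 24·x^7 + 56·x^8)·Dx^2 + (12 + 52·x + 168·x^2 + 372·x^3 + 516·x^4 + 564·x^5 + 384·x^6 + 276·x^7 + 24·x^8 + 32·x^9)·Dx^3 + (2 + 12·x + 34·x^2 + 64·x^3 + 87·x^4 + 96·x^5 + 84·x^6 + 48·x^7 + 33·x^8 + 4·x^9 + 4·x^10)·Dx^4  (order 4).
h: a_k = 0, 0, 24, -24, 24, -40, 1064/15, -584/5, 984/5, …
ICs: h(0) = 0, h′(0) = 0, h′′(0) = 48, h′′′(0) = -144.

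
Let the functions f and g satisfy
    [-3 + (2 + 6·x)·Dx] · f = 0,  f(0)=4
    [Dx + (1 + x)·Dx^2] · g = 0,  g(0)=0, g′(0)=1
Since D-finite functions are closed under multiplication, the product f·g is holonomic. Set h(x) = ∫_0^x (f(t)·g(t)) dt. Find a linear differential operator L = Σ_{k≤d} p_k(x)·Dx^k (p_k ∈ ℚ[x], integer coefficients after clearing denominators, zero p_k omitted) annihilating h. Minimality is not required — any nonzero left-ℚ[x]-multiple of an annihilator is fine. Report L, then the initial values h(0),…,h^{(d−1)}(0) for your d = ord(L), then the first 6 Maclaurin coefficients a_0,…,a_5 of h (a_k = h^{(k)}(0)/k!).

f: a_k = 4, 6, -9/2, 27/4, -405/32, 1701/64, …
g: a_k = 0, 1, -1/2, 1/3, -1/4, 1/5, …
f·g: L₀ = L_f ⊗_s L_g, ord ≤ 1·2.
Integrate: L := L₀·Dx.
L = (21 + 9·x)·Dx + (-8 - 24·x)·Dx^2 + (4 + 28·x + 60·x^2 + 36·x^3)·Dx^3  (order 3).
h: a_k = 0, 0, 2, 4/3, -37/24, 2, …
ICs: h(0) = 0, h′(0) = 0, h′′(0) = 4.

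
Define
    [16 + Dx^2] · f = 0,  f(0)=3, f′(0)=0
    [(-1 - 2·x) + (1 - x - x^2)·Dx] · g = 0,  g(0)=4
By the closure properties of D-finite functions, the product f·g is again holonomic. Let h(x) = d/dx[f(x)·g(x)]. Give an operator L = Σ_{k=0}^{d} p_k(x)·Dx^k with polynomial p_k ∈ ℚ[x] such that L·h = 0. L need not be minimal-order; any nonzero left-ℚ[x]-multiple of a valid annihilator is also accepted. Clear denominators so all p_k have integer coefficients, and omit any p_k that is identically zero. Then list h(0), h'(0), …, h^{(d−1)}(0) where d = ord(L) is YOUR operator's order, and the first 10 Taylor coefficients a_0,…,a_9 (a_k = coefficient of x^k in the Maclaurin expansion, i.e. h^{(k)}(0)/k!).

f: a_k = 3, 0, -24, 0, 32, 0, -256/15, 0, 512/105, 0, …
g: a_k = 4, 4, 8, 12, 20, 32, 52, 84, 136, 220, …
h₀=f·g: eliminate ⇒ L₀, order ≤ 2·1.
Differentiate: ansatz ord ≤ ord L₀ ⇒ L.
L = (54 - 256·x - 128·x^2 + 256·x^3 + 128·x^4) + (-13 - 10·x + 48·x^2 + 32·x^3)·Dx + (7 - 15·x - 7·x^2 + 16·x^3 + 8·x^4)·Dx^2  (order 2).
h: a_k = 12, -144, -180, -16, -320, -4088/5, -21028/15, -88768/35, -162948/35, -7917128/945, …
ICs: h(0) = 12, h′(0) = -144.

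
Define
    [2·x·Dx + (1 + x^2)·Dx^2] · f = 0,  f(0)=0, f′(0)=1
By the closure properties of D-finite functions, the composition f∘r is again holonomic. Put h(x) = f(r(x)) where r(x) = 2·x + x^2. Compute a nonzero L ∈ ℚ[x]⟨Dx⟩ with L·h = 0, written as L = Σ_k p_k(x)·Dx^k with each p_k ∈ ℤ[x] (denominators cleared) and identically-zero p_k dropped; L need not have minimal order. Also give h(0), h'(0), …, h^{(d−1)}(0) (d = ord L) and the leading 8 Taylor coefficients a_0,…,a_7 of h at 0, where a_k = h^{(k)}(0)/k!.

L = (-1 + 8·x + 16·x^2 + 12·x^3 + 3·x^4)·Dx + (1 + x + 4·x^2 + 8·x^3 + 5·x^4 + x^5)·Dx^2  (order 2).
h: a_k = 0, 2, 1, -8/3, -4, 22/5, 47/3, -16/7, …
ICs: h(0) = 0, h′(0) = 2.

f: a_k = 0, 1, 0, -1/3, 0, 1/5, 0, -1/7, …
Substitute x→r, Dx→(1/r')Dx; clear ⇒ L₀.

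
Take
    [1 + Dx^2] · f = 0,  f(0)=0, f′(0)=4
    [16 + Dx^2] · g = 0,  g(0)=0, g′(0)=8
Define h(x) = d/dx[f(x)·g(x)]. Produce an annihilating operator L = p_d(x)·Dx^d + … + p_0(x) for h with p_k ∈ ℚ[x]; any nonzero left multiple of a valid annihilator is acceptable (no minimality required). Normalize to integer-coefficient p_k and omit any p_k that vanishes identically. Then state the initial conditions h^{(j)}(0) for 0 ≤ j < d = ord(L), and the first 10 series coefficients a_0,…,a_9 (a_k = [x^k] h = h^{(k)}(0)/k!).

L = 225 + 34·Dx^2 + Dx^4  (order 4).
h: a_k = 0, 64, 0, -1088/3, 0, 7448/15, 0, -96016/315, 0, 606661/5670, …
ICs: h(0) = 0, h′(0) = 64, h′′(0) = 0, h′′′(0) = -2176.

f: a_k = 0, 4, 0, -2/3, 0, 1/30, 0, -1/1260, 0, 1/90720, …
g: a_k = 0, 8, 0, -64/3, 0, 256/15, 0, -2048/315, 0, 4096/2835, …
Sym-product of L_f,L_g gives L₀ (≤ ord 4).
h₀' ⇒ L via d/dx closure of L₀.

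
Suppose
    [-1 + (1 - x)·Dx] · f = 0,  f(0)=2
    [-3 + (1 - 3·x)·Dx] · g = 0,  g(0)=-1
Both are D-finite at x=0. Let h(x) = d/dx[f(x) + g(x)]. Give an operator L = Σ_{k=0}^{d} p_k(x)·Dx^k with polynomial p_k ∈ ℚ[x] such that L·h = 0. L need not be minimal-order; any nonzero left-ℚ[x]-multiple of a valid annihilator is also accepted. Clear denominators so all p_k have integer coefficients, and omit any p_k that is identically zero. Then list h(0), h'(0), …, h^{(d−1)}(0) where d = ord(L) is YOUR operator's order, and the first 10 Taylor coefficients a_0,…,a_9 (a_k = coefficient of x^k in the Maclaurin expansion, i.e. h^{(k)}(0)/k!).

f: a_k = 2, 2, 2, 2, 2, 2, 2, 2, 2, 2, …
g: a_k = -1, -3, -9, -27, -81, -243, -729, -2187, -6561, -19683, …
L₀ := lclm(L_f,L_g); ord L₀ ≤ 1+1.
Differentiate: ansatz ord ≤ ord L₀ ⇒ L.
L = 18 + (-12 + 18·x)·Dx + (1 - 4·x + 3·x^2)·Dx^2  (order 2).
h: a_k = -1, -14, -75, -316, -1205, -4362, -15295, -52472, -177129, -590470, …
ICs: h(0) = -1, h′(0) = -14.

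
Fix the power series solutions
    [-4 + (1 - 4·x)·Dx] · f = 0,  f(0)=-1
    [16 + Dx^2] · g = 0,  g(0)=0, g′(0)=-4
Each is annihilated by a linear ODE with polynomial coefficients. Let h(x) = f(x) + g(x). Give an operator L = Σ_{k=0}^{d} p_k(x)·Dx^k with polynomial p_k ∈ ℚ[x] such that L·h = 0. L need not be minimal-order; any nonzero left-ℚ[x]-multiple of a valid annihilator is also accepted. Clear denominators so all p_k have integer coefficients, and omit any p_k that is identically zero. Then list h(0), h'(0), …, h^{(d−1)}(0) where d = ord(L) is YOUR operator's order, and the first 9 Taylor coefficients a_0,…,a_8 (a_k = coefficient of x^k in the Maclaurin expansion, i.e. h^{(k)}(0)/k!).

f: a_k = -1, -4, -16, -64, -256, -1024, -4096, -16384, -65536, …
g: a_k = 0, -4, 0, 32/3, 0, -128/15, 0, 1024/315, 0, …
L₀ := lclm(L_f,L_g); ord L₀ ≤ 1+2.
L = (448 - 512·x + 1024·x^2) + (-48 + 320·x - 768·x^2 + 1024·x^3)·Dx + (28 - 32·x + 64·x^2)·Dx^2 + (-3 + 20·x - 48·x^2 + 64·x^3)·Dx^3  (order 3).
h: a_k = -1, -8, -16, -160/3, -256, -15488/15, -4096, -5159936/315, -65536, …
ICs: h(0) = -1, h′(0) = -8, h′′(0) = -32.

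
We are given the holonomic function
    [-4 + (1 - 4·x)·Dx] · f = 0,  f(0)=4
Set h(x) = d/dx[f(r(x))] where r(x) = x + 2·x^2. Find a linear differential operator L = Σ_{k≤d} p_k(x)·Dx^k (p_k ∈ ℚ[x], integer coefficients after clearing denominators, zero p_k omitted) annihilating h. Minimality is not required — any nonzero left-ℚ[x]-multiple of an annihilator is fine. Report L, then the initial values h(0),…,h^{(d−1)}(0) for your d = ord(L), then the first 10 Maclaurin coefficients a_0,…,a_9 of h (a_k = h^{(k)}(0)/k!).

L = (12 + 48·x + 96·x^2) + (-1 + 24·x^2 + 32·x^3)·Dx  (order 1).
h: a_k = 16, 192, 1536, 11264, 76800, 503808, 3211264, 20054016, 123273216, 748421120, …
ICs: h(0) = 16.

f: a_k = 4, 16, 64, 256, 1024, 4096, 16384, 65536, 262144, 1048576, …
Change of var in L_f (x↦r) gives L₀.
Differentiate: ansatz ord ≤ ord L₀ ⇒ L.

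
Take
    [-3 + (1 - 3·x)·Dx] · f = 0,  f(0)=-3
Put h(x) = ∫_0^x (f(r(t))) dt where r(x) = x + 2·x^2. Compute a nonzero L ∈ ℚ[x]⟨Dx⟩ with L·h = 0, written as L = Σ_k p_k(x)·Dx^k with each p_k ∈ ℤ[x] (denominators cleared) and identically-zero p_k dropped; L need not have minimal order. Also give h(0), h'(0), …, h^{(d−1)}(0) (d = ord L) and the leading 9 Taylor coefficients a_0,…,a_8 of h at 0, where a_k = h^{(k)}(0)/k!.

L = (3 + 12·x)·Dx + (-1 + 3·x + 6·x^2)·Dx^2  (order 2).
h: a_k = 0, -3, -9/2, -15, -189/4, -837/5, -1215/2, -15957/7, -69741/8, …
ICs: h(0) = 0, h′(0) = -3.

f: a_k = -3, -9, -27, -81, -243, -729, -2187, -6561, -19683, …
f∘r: x↦r, Dx↦Dx/r' in L_f ⇒ L₀.
∫: right-multiply L₀ by Dx.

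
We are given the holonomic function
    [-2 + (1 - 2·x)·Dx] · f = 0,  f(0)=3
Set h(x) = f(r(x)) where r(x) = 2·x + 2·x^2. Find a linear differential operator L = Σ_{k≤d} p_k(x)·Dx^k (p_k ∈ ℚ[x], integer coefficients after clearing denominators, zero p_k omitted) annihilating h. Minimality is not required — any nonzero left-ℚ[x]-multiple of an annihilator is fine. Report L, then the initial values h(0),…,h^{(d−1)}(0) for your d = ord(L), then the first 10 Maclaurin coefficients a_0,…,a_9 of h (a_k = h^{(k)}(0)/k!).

f: a_k = 3, 6, 12, 24, 48, 96, 192, 384, 768, 1536, …
h₀=f(r): pull back L_f along r ⇒ L₀.
L = (4 + 8·x) + (-1 + 4·x + 4·x^2)·Dx  (order 1).
h: a_k = 3, 12, 60, 288, 1392, 6720, 32448, 156672, 756480, 3652608, …
ICs: h(0) = 3.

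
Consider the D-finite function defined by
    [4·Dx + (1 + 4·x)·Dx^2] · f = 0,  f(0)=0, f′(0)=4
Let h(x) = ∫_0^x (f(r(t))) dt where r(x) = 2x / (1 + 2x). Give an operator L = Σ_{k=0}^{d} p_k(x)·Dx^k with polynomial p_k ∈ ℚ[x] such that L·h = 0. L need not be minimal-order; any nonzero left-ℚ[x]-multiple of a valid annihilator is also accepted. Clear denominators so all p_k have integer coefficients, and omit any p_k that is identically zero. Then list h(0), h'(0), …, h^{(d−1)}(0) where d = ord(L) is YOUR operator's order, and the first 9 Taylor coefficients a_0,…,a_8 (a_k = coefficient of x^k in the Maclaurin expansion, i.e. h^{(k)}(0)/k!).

f: a_k = 0, 4, -8, 64/3, -64, 1024/5, -2048/3, 16384/7, -8192, …
f∘r: x↦r, Dx↦Dx/r' in L_f ⇒ L₀.
Integrate: L := L₀·Dx.
L = (12 + 40·x)·Dx^2 + (1 + 12·x + 20·x^2)·Dx^3  (order 3).
h: a_k = 0, 0, 4, -16, 248/3, -2496/5, 49984/15, -23808, 1249984/7, …
ICs: h(0) = 0, h′(0) = 0, h′′(0) = 8.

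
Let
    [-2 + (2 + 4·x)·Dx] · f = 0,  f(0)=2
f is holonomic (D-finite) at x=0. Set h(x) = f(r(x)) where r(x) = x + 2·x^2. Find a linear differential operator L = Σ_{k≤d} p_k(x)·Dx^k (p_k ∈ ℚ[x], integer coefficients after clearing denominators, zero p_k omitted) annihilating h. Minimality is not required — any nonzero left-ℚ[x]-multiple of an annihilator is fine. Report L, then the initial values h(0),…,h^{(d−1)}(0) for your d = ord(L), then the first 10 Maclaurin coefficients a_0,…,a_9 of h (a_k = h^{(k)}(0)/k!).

f: a_k = 2, 2, -1, 1, -5/4, 7/4, -21/8, 33/8, -429/64, 715/64, …
L₀ from L_f via x↦r, Dx↦r'^{-1}Dx.
L = (-1 - 4·x) + (1 + 2·x + 4·x^2)·Dx  (order 1).
h: a_k = 2, 2, 3, -3, 3/4, 15/4, -57/8, 21/8, 867/64, -1893/64, …
ICs: h(0) = 2.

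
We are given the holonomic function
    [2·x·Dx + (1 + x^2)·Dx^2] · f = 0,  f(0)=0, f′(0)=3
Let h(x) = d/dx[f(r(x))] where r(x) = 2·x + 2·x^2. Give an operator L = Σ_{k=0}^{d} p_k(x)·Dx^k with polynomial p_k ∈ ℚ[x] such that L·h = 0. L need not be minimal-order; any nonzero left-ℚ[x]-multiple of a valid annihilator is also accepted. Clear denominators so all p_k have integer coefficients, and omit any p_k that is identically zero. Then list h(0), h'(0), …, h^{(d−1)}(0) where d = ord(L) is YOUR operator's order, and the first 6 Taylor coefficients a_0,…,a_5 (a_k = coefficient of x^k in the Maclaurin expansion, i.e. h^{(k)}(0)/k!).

f: a_k = 0, 3, 0, -1, 0, 3/5, …
h₀=f(r): pull back L_f along r ⇒ L₀.
Derive L from L₀ (diff closure).
L = (-2 + 8·x + 32·x^2 + 48·x^3 + 24·x^4) + (1 + 2·x + 4·x^2 + 16·x^3 + 20·x^4 + 8·x^5)·Dx  (order 1).
h: a_k = 6, 12, -24, -96, -24, 528, …
ICs: h(0) = 6.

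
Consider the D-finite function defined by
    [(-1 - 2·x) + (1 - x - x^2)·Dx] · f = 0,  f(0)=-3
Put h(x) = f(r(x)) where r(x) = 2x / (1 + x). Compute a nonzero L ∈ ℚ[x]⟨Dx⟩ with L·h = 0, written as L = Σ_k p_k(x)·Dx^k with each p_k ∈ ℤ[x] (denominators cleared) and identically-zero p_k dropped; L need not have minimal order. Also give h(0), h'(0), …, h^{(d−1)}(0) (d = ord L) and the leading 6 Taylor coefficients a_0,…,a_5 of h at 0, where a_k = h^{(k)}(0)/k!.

L = (2 + 10·x) + (-1 - x + 5·x^2 + 5·x^3)·Dx  (order 1).
h: a_k = -3, -6, -18, -30, -90, -150, …
ICs: h(0) = -3.

f: a_k = -3, -3, -6, -9, -15, -24, …
h₀=f(r): pull back L_f along r ⇒ L₀.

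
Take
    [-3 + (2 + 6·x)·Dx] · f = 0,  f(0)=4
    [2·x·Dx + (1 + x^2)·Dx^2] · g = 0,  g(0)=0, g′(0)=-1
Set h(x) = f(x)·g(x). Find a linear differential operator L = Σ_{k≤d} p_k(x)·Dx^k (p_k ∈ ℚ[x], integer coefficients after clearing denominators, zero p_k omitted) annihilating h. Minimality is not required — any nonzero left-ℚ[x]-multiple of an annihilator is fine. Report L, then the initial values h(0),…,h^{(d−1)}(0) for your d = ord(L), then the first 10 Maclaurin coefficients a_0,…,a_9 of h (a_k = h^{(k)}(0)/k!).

f: a_k = 4, 6, -9/2, 27/4, -405/32, 1701/64, -15309/256, 72171/512, -2814669/8192, 14073345/16384, …
g: a_k = 0, -1, 0, 1/3, 0, -1/5, 0, 1/7, 0, -1/9, …
Product ⇒ symmetric product L₀, ord ≤ 2.
L = (27 - 12·x - 9·x^2) + (-12 - 28·x + 36·x^2 + 36·x^3)·Dx + (4 + 24·x + 40·x^2 + 24·x^3 + 36·x^4)·Dx^2  (order 2).
h: a_k = 0, -4, -6, 35/6, -19/4, 1657/160, -8169/320, 511199/8960, -2376057/17920, 167781715/516096, …
ICs: h(0) = 0, h′(0) = -4.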